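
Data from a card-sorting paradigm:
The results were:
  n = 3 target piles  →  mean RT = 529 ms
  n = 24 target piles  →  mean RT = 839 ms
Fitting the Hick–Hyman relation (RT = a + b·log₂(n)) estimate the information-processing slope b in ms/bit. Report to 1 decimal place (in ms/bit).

The slope on a log₂ axis is (839 − 529) / (4.5850 − 1.5850) = 103.333 ms/bit.

103.3 ms/bit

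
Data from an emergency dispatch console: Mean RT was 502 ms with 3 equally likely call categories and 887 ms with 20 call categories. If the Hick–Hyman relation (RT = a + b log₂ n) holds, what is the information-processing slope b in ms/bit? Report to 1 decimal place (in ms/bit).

140.7 ms/bit

The slope on a log₂ axis is (887 − 502) / (4.3219 − 1.5850) = 140.667 ms/bit.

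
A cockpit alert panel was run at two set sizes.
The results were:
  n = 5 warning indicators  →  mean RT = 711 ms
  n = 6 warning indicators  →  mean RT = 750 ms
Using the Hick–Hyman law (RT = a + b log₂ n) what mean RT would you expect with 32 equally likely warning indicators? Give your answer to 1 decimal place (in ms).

With log₂ n on the abscissa the relation is linear; from the two conditions:
  b = (750 − 711) / (log₂ 6 − log₂ 5) = 39 / (2.5850 − 2.3219) = 148.270 ms/bit
  a = 711 − 148.270 × 2.3219 = 366.729 ms
Then RT(32) = 366.729 + 148.270 × log₂ 32 = 366.729 + 148.270 × 5 ≈ 1108.077 ms.

1108.1 ms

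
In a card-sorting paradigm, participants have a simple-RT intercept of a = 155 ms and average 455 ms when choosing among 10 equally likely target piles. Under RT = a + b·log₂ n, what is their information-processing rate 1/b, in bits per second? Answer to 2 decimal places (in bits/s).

Choice component = 455 − 155 = 300 ms over log₂(10) = 3.3219 bits.
b = 300 / 3.3219 = 90.309 ms/bit, so 1/b = 11.073 bits/s.

11.07 bits/s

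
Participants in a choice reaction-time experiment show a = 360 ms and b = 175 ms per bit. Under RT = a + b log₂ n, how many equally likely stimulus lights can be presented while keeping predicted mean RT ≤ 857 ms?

7

175·log₂ n ≤ 857 − 360 = 497, giving log₂ n ≤ 2.8400 and n ≤ 7.160. The largest whole number is 7.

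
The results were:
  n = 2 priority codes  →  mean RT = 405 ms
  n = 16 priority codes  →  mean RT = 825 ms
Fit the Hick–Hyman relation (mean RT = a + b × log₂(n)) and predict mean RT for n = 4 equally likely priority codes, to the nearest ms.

545 ms

RT is linear in log₂ n, so two points fix the line:
  b = (825 − 405) / (log₂ 16 − log₂ 2) = 420 / (4 − 1) = 140 ms/bit
  a = 405 − 140 × 1 = 265 ms
Then RT(4) = 265 + 140 × log₂ 4 = 265 + 140 × 2 ≈ 545.000 ms.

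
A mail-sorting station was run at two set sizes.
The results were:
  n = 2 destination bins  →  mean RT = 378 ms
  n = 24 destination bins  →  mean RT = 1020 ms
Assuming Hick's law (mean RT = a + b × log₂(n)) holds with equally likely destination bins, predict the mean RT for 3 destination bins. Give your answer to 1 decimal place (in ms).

With log₂ n on the abscissa the relation is linear; from the two conditions:
  b = (1020 − 378) / (log₂ 24 − log₂ 2) = 642 / (4.5850 − 1) = 179.081 ms/bit
  a = 378 − 179.081 × 1 = 198.919 ms
Then RT(3) = 198.919 + 179.081 × log₂ 3 = 198.919 + 179.081 × 1.5850 ≈ 482.756 ms.

482.8 ms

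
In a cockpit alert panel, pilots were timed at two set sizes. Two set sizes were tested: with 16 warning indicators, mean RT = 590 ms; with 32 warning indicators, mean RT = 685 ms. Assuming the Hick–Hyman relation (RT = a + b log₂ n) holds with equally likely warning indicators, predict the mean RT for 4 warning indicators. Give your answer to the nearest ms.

400 ms

With log₂ n on the abscissa the relation is linear; from the two conditions:
  b = (685 − 590) / (log₂ 32 − log₂ 16) = 95 / (5 − 4) = 95 ms/bit
  a = 590 − 95 × 4 = 210 ms
Then RT(4) = 210 + 95 × log₂ 4 = 210 + 95 × 2 ≈ 400.000 ms.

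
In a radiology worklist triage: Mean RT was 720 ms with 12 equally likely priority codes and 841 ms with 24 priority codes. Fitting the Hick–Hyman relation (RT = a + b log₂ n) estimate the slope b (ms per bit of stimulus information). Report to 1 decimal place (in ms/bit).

Slope: b = (841 − 720) / (log₂ 24 − log₂ 12) = 121/1.0000 = 121.000 ms/bit.

121.0 ms/bit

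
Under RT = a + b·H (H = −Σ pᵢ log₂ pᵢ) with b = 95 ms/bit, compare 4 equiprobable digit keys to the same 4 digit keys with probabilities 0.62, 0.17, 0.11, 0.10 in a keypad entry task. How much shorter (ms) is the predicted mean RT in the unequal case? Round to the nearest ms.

The RT saving is b·ΔH. Equiprobable H₀ = log₂(4) = 2.0000 bits; with the given probabilities H = 1.5447 bits.
b·(H₀ − H) = 95 × (2.0000 − 1.5447) = 43.26 ms.

43 ms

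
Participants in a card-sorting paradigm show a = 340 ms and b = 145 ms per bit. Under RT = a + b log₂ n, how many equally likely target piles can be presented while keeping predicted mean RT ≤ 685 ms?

5

145·log₂ n ≤ 685 − 340 = 345, giving log₂ n ≤ 2.3793 and n ≤ 5.203. The largest whole number is 5.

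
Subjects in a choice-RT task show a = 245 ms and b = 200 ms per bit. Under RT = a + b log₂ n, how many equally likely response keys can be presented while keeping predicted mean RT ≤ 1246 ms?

32

Set 245 + 200·log₂ n ≤ 1246 → log₂ n ≤ (1246 − 245)/200 = 5.0050.
So n ≤ 2^5.0050 = 32.111; the largest integer n is 32.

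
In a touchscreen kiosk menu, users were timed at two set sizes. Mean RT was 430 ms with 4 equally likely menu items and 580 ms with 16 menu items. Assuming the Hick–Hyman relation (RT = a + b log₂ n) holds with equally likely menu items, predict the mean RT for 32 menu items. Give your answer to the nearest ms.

Fit slope and intercept:
  b = (580 − 430) / (log₂ 16 − log₂ 4) = 150 / (4 − 2) = 75 ms/bit
  a = 430 − 75 × 2 = 280 ms
Then RT(32) = 280 + 75 × log₂ 32 = 280 + 75 × 5 ≈ 655.000 ms.

655 ms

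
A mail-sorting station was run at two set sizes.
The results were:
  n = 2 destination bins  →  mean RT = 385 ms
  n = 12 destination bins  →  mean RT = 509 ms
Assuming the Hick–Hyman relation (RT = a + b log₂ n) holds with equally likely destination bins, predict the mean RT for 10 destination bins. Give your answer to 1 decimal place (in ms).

496.4 ms

With log₂ n on the abscissa the relation is linear; from the two conditions:
  b = (509 − 385) / (log₂ 12 − log₂ 2) = 124 / (3.5850 − 1) = 47.970 ms/bit
  a = 385 − 47.970 × 1 = 337.030 ms
Then RT(10) = 337.030 + 47.970 × log₂ 10 = 337.030 + 47.970 × 3.3219 ≈ 496.382 ms.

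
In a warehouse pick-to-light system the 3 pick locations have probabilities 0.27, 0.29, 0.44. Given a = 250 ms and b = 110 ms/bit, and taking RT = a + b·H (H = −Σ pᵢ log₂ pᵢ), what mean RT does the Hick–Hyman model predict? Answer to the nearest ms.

420 ms

H = 0.27·log₂(1/0.27) + 0.29·log₂(1/0.29) + 0.44·log₂(1/0.44) = 1.5491 bits.
RT = 250 + 110 × 1.5491 = 420.40 ms.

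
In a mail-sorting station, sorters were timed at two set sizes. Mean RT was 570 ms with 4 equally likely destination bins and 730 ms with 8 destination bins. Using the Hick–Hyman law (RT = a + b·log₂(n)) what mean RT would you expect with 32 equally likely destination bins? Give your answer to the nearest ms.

Fit slope and intercept:
  b = (730 − 570) / (log₂ 8 − log₂ 4) = 160 / (3 − 2) = 160 ms/bit
  a = 570 − 160 × 2 = 250 ms
Then RT(32) = 250 + 160 × log₂ 32 = 250 + 160 × 5 ≈ 1050.000 ms.

1050 ms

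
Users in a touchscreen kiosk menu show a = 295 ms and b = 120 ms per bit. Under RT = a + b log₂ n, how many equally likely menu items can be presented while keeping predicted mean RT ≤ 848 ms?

Set 295 + 120·log₂ n ≤ 848 → log₂ n ≤ (848 − 295)/120 = 4.6083.
So n ≤ 2^4.6083 = 24.392; the largest integer n is 24.

24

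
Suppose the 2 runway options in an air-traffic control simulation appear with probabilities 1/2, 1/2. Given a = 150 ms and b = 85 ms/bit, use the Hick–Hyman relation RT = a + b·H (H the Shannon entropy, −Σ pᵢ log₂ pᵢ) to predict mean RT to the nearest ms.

235 ms

H = −Σ pᵢ log₂ pᵢ = 0.5·1 + 0.5·1 = 1.000 bits.
RT = 150 + 85 × 1.000 = 235.00 ms.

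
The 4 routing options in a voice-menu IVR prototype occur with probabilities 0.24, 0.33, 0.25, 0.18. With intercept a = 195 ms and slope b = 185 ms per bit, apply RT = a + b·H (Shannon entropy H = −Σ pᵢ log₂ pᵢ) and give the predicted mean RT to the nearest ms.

559 ms

Entropy contributions −pᵢ log₂ pᵢ: 0.4941, 0.5278, 0.5000, 0.4453; sum H = 1.9673 bits.
RT = a + bH = 195 + 185·1.9673 = 558.94 ms.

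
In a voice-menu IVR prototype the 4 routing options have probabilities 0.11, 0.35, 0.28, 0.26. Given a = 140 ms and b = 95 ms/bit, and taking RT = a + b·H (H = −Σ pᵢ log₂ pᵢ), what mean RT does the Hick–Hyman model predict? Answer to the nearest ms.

320 ms

H = 0.11·log₂(1/0.11) + 0.35·log₂(1/0.35) + 0.28·log₂(1/0.28) + 0.26·log₂(1/0.26) = 1.8999 bits.
RT = 140 + 95 × 1.8999 = 320.49 ms.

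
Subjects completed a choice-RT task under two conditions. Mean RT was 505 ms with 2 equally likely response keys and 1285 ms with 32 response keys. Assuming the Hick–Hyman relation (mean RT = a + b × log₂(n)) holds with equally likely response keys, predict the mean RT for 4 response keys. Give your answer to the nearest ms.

700 ms

RT is linear in log₂ n, so two points fix the line:
  b = (1285 − 505) / (log₂ 32 − log₂ 2) = 780 / (5 − 1) = 195 ms/bit
  a = 505 − 195 × 1 = 310 ms
Then RT(4) = 310 + 195 × log₂ 4 = 310 + 195 × 2 ≈ 700.000 ms.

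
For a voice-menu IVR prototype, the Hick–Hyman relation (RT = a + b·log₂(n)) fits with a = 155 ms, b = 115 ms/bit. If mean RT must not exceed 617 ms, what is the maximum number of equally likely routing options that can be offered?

16

Information budget: (617 − 155)/115 = 4.0174 bits, so n ≤ 2^4.0174 = 16.194 → at most 16.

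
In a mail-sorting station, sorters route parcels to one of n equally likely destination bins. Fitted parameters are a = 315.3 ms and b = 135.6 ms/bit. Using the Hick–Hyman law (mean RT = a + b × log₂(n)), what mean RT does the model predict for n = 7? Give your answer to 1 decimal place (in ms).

696.0 ms

log₂(7) = 2.8074 bits, so RT = 315.3 + 135.6 × 2.8074 ≈ 695.977 ms.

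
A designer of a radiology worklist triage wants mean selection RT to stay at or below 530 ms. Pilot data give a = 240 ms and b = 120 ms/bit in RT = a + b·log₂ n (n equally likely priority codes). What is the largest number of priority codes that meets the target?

Information budget: (530 − 240)/120 = 2.4167 bits, so n ≤ 2^2.4167 = 5.339 → at most 5.

5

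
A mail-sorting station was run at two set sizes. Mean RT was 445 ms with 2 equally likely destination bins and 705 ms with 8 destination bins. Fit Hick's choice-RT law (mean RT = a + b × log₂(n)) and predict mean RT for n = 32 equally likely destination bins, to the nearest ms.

965 ms

RT is linear in log₂ n, so two points fix the line:
  b = (705 − 445) / (log₂ 8 − log₂ 2) = 260 / (3 − 1) = 130 ms/bit
  a = 445 − 130 × 1 = 315 ms
Then RT(32) = 315 + 130 × log₂ 32 = 315 + 130 × 5 ≈ 965.000 ms.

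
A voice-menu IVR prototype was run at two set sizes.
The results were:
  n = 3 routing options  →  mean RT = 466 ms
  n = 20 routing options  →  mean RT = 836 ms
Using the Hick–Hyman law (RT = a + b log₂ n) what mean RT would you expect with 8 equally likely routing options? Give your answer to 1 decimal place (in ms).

RT is linear in log₂ n, so two points fix the line:
  b = (836 − 466) / (log₂ 20 − log₂ 3) = 370 / (4.3219 − 1.5850) = 135.186 ms/bit
  a = 466 − 135.186 × 1.5850 = 251.735 ms
Then RT(8) = 251.735 + 135.186 × log₂ 8 = 251.735 + 135.186 × 3 ≈ 657.294 ms.

657.3 ms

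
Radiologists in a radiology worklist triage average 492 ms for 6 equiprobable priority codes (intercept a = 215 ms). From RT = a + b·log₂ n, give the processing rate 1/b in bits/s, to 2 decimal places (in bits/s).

9.33 bits/s

b = (492 − 215)/log₂ 6 = 277/2.5850 = 107.158 ms per bit = 0.10716 s/bit; the reciprocal is 9.332 bits/s.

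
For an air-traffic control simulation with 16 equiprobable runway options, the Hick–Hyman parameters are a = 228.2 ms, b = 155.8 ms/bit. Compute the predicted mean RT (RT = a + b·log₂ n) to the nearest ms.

log₂(16) = 4 bits, so RT = 228.2 + 155.8 × 4 ≈ 851.400 ms.

851 ms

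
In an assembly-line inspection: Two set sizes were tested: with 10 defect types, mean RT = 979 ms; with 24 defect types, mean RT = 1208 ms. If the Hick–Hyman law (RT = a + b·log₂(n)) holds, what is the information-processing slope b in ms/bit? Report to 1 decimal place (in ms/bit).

181.3 ms/bit

Slope: b = (1208 − 979) / (log₂ 24 − log₂ 10) = 229/1.2630 = 181.309 ms/bit.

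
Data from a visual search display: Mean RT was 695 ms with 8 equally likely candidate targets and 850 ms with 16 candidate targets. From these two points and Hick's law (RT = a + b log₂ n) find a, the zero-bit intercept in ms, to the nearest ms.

The slope on a log₂ axis is (850 − 695) / (4 − 3) = 155 ms/bit.
Intercept: a = 695 − 155·log₂(8) = 230.000 ms.

230 ms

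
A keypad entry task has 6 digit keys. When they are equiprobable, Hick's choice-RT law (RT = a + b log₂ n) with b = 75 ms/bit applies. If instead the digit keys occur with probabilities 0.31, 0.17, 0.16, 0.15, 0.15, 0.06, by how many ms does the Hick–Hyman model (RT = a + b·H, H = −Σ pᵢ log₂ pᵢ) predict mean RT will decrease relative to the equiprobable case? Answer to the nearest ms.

The RT saving is b·ΔH. Equiprobable H₀ = log₂(6) = 2.5850 bits; with the given probabilities H = 2.4460 bits.
b·(H₀ − H) = 75 × (2.5850 − 2.4460) = 10.42 ms.

10 ms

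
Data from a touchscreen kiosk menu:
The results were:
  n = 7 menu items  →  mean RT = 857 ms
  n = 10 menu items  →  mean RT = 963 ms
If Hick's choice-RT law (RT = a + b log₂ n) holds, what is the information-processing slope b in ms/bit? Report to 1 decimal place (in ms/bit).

206.0 ms/bit

The slope on a log₂ axis is (963 − 857) / (3.3219 − 2.8074) = 205.996 ms/bit.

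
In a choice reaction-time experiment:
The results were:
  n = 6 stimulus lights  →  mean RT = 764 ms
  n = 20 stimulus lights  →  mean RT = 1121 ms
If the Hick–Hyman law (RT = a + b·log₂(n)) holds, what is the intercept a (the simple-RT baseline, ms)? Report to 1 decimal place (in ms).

232.7 ms

The slope on a log₂ axis is (1121 − 764) / (4.3219 − 2.5850) = 205.531 ms/bit.
a = RT₁ − b·log₂ n₁ = 764 − 205.531 × 2.5850 = 232.710 ms.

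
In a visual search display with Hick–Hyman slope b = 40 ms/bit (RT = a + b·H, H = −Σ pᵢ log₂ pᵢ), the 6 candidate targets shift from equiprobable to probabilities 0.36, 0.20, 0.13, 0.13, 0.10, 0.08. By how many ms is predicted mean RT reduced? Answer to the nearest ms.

8 ms

The RT saving is b·ΔH. Equiprobable H₀ = log₂(6) = 2.5850 bits; with the given probabilities H = 2.3840 bits.
b·(H₀ − H) = 40 × (2.5850 − 2.3840) = 8.04 ms.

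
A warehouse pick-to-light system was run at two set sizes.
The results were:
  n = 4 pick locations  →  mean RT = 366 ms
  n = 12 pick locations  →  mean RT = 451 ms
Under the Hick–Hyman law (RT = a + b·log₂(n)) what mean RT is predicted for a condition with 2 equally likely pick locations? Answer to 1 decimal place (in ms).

312.4 ms

RT is linear in log₂ n, so two points fix the line:
  b = (451 − 366) / (log₂ 12 − log₂ 4) = 85 / (3.5850 − 2) = 53.629 ms/bit
  a = 366 − 53.629 × 2 = 258.742 ms
Then RT(2) = 258.742 + 53.629 × log₂ 2 = 258.742 + 53.629 × 1 ≈ 312.371 ms.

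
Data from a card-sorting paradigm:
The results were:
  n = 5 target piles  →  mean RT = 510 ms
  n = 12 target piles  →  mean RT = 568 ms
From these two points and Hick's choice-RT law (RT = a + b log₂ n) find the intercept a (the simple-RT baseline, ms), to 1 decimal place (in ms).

b = (RT₂ − RT₁)/(log₂ n₂ − log₂ n₁) = (568 − 510)/(3.5850 − 2.3219) = 45.921 ms/bit.
Intercept: a = 510 − 45.921·log₂(5) = 403.374 ms.

403.4 ms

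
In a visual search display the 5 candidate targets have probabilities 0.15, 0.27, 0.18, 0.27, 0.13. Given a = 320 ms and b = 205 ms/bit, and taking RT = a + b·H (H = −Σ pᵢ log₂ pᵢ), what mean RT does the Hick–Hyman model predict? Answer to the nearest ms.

Entropy contributions −pᵢ log₂ pᵢ: 0.4105, 0.5100, 0.4453, 0.5100, 0.3826; sum H = 2.2585 bits.
RT = a + bH = 320 + 205·2.2585 = 783.00 ms.

783 ms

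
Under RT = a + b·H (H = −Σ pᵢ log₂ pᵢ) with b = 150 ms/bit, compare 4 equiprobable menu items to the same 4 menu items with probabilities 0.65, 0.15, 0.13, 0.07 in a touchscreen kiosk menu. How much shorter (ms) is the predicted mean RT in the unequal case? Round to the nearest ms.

The RT saving is b·ΔH. Equiprobable H₀ = log₂(4) = 2.0000 bits; with the given probabilities H = 1.4657 bits.
b·(H₀ − H) = 150 × (2.0000 − 1.4657) = 80.14 ms.

80 ms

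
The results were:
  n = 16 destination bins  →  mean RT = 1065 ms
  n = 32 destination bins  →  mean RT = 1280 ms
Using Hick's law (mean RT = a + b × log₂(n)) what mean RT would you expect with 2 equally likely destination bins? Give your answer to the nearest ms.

420 ms

Fit slope and intercept:
  b = (1280 − 1065) / (log₂ 32 − log₂ 16) = 215 / (5 − 4) = 215 ms/bit
  a = 1065 − 215 × 4 = 205 ms
Then RT(2) = 205 + 215 × log₂ 2 = 205 + 215 × 1 ≈ 420.000 ms.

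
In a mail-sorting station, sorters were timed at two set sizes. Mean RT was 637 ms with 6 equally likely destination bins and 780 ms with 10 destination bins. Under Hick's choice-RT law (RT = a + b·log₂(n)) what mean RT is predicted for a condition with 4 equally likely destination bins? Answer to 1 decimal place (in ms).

With log₂ n on the abscissa the relation is linear; from the two conditions:
  b = (780 − 637) / (log₂ 10 − log₂ 6) = 143 / (3.3219 − 2.5850) = 194.039 ms/bit
  a = 637 − 194.039 × 2.5850 = 135.417 ms
Then RT(4) = 135.417 + 194.039 × log₂ 4 = 135.417 + 194.039 × 2 ≈ 523.495 ms.

523.5 ms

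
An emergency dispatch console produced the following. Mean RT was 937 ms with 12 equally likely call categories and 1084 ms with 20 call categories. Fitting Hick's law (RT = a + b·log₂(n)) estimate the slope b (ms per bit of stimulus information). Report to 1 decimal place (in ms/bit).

199.5 ms/bit

b = (RT₂ − RT₁)/(log₂ n₂ − log₂ n₁) = (1084 − 937)/(4.3219 − 3.5850) = 199.467 ms/bit.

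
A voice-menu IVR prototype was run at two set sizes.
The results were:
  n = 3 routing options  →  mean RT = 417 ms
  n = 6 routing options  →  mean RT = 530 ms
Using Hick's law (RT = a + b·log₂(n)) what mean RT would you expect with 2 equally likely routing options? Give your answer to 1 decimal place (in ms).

350.9 ms

Fit slope and intercept:
  b = (530 − 417) / (log₂ 6 − log₂ 3) = 113 / (2.5850 − 1.5850) = 113.000 ms/bit
  a = 417 − 113.000 × 1.5850 = 237.899 ms
Then RT(2) = 237.899 + 113.000 × log₂ 2 = 237.899 + 113.000 × 1 ≈ 350.899 ms.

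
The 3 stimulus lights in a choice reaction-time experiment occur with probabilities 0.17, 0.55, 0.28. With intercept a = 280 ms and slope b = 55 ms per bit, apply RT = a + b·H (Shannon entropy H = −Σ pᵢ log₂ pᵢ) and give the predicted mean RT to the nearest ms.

358 ms

H = 0.17·log₂(1/0.17) + 0.55·log₂(1/0.55) + 0.28·log₂(1/0.28) = 1.4232 bits.
RT = 280 + 55 × 1.4232 = 358.27 ms.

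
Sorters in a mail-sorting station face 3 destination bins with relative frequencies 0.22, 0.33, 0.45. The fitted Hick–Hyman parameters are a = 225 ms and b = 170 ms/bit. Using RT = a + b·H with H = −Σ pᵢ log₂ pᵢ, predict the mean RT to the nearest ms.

Entropy contributions −pᵢ log₂ pᵢ: 0.4806, 0.5278, 0.5184; sum H = 1.5268 bits.
RT = a + bH = 225 + 170·1.5268 = 484.56 ms.

485 ms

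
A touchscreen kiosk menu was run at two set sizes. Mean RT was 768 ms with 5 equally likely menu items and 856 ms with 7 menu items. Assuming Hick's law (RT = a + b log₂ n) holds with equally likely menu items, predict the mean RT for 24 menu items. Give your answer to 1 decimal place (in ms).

With log₂ n on the abscissa the relation is linear; from the two conditions:
  b = (856 − 768) / (log₂ 7 − log₂ 5) = 88 / (2.8074 − 2.3219) = 181.284 ms/bit
  a = 768 − 181.284 × 2.3219 = 347.072 ms
Then RT(24) = 347.072 + 181.284 × log₂ 24 = 347.072 + 181.284 × 4.5850 ≈ 1178.251 ms.

1178.3 ms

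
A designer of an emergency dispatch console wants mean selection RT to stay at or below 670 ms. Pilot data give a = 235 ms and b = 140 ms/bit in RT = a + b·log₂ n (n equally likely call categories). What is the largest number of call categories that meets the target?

8

Information budget: (670 − 235)/140 = 3.1071 bits, so n ≤ 2^3.1071 = 8.617 → at most 8.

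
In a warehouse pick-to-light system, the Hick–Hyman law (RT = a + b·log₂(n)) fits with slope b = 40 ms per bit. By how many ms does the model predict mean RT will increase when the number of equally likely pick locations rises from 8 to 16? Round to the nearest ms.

The intercept a cancels: ΔRT = b·(log₂ n₂ − log₂ n₁) = b·log₂(n₂/n₁).
log₂(16) − log₂(8) = log₂(16/8) = log₂(2) = 1.
ΔRT = 40 × 1.0000 = 40.000 ms.

40 ms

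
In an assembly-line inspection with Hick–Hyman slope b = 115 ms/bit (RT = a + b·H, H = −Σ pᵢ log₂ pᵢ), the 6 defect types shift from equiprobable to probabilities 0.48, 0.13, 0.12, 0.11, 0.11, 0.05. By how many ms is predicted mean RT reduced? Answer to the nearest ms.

47 ms

Equiprobable entropy H₀ = log₂ 6 = 2.5850 bits.
Skewed entropy H = −Σ pᵢ log₂ pᵢ = 2.1747 bits.
ΔRT = b·(H₀ − H) = 115 × 0.4103 = 47.19 ms.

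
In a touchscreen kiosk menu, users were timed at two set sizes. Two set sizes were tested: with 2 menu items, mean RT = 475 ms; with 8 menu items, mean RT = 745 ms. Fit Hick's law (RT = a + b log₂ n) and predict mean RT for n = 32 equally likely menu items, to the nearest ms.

With log₂ n on the abscissa the relation is linear; from the two conditions:
  b = (745 − 475) / (log₂ 8 − log₂ 2) = 270 / (3 − 1) = 135 ms/bit
  a = 475 − 135 × 1 = 340 ms
Then RT(32) = 340 + 135 × log₂ 32 = 340 + 135 × 5 ≈ 1015.000 ms.

1015 ms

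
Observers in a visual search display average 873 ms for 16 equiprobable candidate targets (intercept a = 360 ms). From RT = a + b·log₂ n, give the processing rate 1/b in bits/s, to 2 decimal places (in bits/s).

Choice component = 873 − 360 = 513 ms over log₂(16) = 4 bits.
b = 513 / 4 = 128.250 ms/bit, so 1/b = 7.797 bits/s.

7.80 bits/s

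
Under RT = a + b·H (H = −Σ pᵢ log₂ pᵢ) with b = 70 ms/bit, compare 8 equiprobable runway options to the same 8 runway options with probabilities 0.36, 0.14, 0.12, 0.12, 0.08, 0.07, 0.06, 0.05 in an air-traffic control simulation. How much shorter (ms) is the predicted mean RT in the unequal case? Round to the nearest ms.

Equiprobable entropy H₀ = log₂ 8 = 3.0000 bits.
Skewed entropy H = −Σ pᵢ log₂ pᵢ = 2.6816 bits.
ΔRT = b·(H₀ − H) = 70 × 0.3184 = 22.29 ms.

22 ms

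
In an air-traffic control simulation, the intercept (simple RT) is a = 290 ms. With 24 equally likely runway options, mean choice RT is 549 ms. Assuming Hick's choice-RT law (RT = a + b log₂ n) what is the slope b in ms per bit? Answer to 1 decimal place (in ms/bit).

24 alternatives carry log₂ 24 = 4.5850 bits; the choice cost is 549 − 290 = 259 ms, so b = 259/4.5850 = 56.489 ms/bit.

56.5 ms/bit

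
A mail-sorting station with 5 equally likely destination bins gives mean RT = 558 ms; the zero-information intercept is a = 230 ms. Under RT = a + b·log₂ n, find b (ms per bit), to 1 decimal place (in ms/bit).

141.3 ms/bit

5 alternatives carry log₂ 5 = 2.3219 bits; the choice cost is 558 − 230 = 328 ms, so b = 328/2.3219 = 141.262 ms/bit.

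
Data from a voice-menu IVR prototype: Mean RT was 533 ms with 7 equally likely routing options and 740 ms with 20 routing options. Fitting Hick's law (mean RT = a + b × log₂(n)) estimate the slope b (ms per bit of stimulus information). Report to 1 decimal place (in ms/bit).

Slope: b = (740 − 533) / (log₂ 20 − log₂ 7) = 207/1.5146 = 136.672 ms/bit.

136.7 ms/bit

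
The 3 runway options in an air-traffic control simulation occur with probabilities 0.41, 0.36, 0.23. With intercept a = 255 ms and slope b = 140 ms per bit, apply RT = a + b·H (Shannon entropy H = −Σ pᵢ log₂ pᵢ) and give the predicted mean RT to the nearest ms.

471 ms

Entropy contributions −pᵢ log₂ pᵢ: 0.5274, 0.5306, 0.4877; sum H = 1.5457 bits.
RT = a + bH = 255 + 140·1.5457 = 471.39 ms.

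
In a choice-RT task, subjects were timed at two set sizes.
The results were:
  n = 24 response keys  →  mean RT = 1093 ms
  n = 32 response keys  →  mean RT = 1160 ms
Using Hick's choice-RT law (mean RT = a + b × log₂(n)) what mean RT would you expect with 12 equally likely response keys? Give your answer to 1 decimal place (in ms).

Fit slope and intercept:
  b = (1160 − 1093) / (log₂ 32 − log₂ 24) = 67 / (5 − 4.5850) = 161.431 ms/bit
  a = 1093 − 161.431 × 4.5850 = 352.844 ms
Then RT(12) = 352.844 + 161.431 × log₂ 12 = 352.844 + 161.431 × 3.5850 ≈ 931.569 ms.

931.6 ms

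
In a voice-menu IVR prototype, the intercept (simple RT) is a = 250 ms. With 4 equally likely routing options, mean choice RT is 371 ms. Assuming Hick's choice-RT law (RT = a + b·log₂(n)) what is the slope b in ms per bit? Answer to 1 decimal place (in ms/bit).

log₂(4) = 2 bits.
b = (RT − a)/log₂ n = (371 − 250) / 2 = 60.500 ms/bit.

60.5 ms/bit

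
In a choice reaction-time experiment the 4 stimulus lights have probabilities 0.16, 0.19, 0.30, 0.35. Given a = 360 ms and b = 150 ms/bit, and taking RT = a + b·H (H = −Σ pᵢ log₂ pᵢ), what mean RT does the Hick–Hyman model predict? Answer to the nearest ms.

Entropy contributions −pᵢ log₂ pᵢ: 0.4230, 0.4552, 0.5211, 0.5301; sum H = 1.9294 bits.
RT = a + bH = 360 + 150·1.9294 = 649.42 ms.

649 ms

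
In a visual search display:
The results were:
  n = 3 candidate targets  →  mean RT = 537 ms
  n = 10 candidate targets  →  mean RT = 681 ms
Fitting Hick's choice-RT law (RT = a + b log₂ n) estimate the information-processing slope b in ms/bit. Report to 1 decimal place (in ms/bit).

b = (RT₂ − RT₁)/(log₂ n₂ − log₂ n₁) = (681 − 537)/(3.3219 − 1.5850) = 82.903 ms/bit.

82.9 ms/bit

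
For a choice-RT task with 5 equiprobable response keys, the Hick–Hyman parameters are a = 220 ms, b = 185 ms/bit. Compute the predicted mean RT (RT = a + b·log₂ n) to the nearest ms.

log₂(5) = 2.3219 bits, so RT = 220 + 185 × 2.3219 ≈ 649.557 ms.

650 ms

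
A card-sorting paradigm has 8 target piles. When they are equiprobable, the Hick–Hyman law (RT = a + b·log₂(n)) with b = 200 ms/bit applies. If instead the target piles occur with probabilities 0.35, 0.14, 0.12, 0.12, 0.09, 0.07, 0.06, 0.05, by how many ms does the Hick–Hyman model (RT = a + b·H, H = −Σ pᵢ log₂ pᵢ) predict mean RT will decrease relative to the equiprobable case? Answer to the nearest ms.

Equiprobable entropy H₀ = log₂ 8 = 3.0000 bits.
Skewed entropy H = −Σ pᵢ log₂ pᵢ = 2.7022 bits.
ΔRT = b·(H₀ − H) = 200 × 0.2978 = 59.56 ms.

60 ms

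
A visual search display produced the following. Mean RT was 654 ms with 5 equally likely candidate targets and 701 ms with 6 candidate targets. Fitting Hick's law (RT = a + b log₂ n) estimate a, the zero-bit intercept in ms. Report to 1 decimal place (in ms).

Slope: b = (701 − 654) / (log₂ 6 − log₂ 5) = 47/0.2630 = 178.684 ms/bit.
Intercept: a = 654 − 178.684·log₂(5) = 239.109 ms.

239.1 ms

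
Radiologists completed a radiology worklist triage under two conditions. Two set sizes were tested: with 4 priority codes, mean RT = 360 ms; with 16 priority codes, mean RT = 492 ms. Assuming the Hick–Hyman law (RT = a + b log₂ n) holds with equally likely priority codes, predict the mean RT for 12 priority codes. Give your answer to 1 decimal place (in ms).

464.6 ms

Fit slope and intercept:
  b = (492 − 360) / (log₂ 16 − log₂ 4) = 132 / (4 − 2) = 66.000 ms/bit
  a = 360 − 66.000 × 2 = 228.000 ms
Then RT(12) = 228.000 + 66.000 × log₂ 12 = 228.000 + 66.000 × 3.5850 ≈ 464.608 ms.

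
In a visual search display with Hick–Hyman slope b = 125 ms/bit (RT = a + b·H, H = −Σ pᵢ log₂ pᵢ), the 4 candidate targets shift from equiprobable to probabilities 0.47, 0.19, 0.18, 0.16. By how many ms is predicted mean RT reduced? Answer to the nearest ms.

21 ms

Equiprobable entropy H₀ = log₂ 4 = 2.0000 bits.
Skewed entropy H = −Σ pᵢ log₂ pᵢ = 1.8355 bits.
ΔRT = b·(H₀ − H) = 125 × 0.1645 = 20.56 ms.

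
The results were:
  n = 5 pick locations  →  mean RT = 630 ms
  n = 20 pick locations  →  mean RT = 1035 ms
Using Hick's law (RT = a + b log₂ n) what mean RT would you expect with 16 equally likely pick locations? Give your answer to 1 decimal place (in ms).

RT is linear in log₂ n, so two points fix the line:
  b = (1035 − 630) / (log₂ 20 − log₂ 5) = 405 / (4.3219 − 2.3219) = 202.500 ms/bit
  a = 630 − 202.500 × 2.3219 = 159.810 ms
Then RT(16) = 159.810 + 202.500 × log₂ 16 = 159.810 + 202.500 × 4 ≈ 969.810 ms.

969.8 ms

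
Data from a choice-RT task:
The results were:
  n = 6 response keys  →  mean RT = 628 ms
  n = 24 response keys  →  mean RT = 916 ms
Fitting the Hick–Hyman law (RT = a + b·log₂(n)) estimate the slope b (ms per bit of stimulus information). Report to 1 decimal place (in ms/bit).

144.0 ms/bit

The slope on a log₂ axis is (916 − 628) / (4.5850 − 2.5850) = 144.000 ms/bit.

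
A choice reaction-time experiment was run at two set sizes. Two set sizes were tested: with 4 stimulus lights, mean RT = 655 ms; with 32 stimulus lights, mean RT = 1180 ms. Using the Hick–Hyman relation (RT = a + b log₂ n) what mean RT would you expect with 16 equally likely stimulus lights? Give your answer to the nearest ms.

Solve the two-equation system in a and b:
  b = (1180 − 655) / (log₂ 32 − log₂ 4) = 525 / (5 − 2) = 175 ms/bit
  a = 655 − 175 × 2 = 305 ms
Then RT(16) = 305 + 175 × log₂ 16 = 305 + 175 × 4 ≈ 1005.000 ms.

1005 ms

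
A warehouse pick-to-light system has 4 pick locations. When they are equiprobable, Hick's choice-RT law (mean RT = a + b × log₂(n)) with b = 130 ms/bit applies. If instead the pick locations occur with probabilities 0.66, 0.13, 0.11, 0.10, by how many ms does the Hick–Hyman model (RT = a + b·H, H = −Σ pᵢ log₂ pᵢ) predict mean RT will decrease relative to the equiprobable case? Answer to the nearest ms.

The RT saving is b·ΔH. Equiprobable H₀ = log₂(4) = 2.0000 bits; with the given probabilities H = 1.4608 bits.
b·(H₀ − H) = 130 × (2.0000 − 1.4608) = 70.10 ms.

70 ms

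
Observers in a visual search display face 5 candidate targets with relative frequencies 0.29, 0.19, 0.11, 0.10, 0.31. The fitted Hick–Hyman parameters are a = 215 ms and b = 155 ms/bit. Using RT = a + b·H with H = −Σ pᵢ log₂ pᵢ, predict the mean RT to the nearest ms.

H = 0.29·log₂(1/0.29) + 0.19·log₂(1/0.19) + 0.11·log₂(1/0.11) + 0.10·log₂(1/0.10) + 0.31·log₂(1/0.31) = 2.1794 bits.
RT = 215 + 155 × 2.1794 = 552.81 ms.

553 ms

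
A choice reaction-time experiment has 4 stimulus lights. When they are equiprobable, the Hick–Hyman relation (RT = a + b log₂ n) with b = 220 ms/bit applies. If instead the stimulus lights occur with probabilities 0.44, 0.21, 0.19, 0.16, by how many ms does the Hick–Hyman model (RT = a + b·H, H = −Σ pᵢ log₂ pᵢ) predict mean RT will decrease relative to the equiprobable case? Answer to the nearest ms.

28 ms

The RT saving is b·ΔH. Equiprobable H₀ = log₂(4) = 2.0000 bits; with the given probabilities H = 1.8722 bits.
b·(H₀ − H) = 220 × (2.0000 − 1.8722) = 28.11 ms.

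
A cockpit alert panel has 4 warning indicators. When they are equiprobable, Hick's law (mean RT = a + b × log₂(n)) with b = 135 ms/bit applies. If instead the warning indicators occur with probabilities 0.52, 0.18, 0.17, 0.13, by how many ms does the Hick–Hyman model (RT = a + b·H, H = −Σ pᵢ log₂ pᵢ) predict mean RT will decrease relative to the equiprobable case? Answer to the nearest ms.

The RT saving is b·ΔH. Equiprobable H₀ = log₂(4) = 2.0000 bits; with the given probabilities H = 1.7531 bits.
b·(H₀ − H) = 135 × (2.0000 − 1.7531) = 33.33 ms.

33 ms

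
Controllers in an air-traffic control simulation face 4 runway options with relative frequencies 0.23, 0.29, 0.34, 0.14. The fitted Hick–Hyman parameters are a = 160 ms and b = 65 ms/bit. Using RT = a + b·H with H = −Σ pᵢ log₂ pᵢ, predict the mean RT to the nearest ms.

Entropy contributions −pᵢ log₂ pᵢ: 0.4877, 0.5179, 0.5292, 0.3971; sum H = 1.9319 bits.
RT = a + bH = 160 + 65·1.9319 = 285.57 ms.

286 ms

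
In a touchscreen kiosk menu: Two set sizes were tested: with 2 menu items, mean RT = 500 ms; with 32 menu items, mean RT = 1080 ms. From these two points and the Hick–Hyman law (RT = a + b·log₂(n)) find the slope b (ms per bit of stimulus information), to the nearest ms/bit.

145 ms/bit

b = (RT₂ − RT₁)/(log₂ n₂ − log₂ n₁) = (1080 − 500)/(5 − 1) = 145 ms/bit.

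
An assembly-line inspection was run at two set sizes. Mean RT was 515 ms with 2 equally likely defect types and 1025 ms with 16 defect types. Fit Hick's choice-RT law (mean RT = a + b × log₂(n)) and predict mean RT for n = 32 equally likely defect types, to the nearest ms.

Solve the two-equation system in a and b:
  b = (1025 − 515) / (log₂ 16 − log₂ 2) = 510 / (4 − 1) = 170 ms/bit
  a = 515 − 170 × 1 = 345 ms
Then RT(32) = 345 + 170 × log₂ 32 = 345 + 170 × 5 ≈ 1195.000 ms.

1195 ms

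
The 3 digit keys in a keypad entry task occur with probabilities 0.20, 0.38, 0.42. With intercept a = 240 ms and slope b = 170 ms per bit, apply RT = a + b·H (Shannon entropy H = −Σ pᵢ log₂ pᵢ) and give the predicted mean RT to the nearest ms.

H = 0.20·log₂(1/0.20) + 0.38·log₂(1/0.38) + 0.42·log₂(1/0.42) = 1.5205 bits.
RT = 240 + 170 × 1.5205 = 498.48 ms.

498 ms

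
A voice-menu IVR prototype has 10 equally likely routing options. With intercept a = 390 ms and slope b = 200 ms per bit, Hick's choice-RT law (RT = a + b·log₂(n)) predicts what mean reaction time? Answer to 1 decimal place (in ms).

1054.4 ms

log₂(10) = 3.3219 bits, so RT = 390 + 200 × 3.3219 ≈ 1054.386 ms.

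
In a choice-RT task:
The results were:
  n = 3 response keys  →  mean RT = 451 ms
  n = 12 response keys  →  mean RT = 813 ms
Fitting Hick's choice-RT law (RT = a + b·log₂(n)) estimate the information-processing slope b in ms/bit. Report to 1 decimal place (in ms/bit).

181.0 ms/bit

The slope on a log₂ axis is (813 − 451) / (3.5850 − 1.5850) = 181.000 ms/bit.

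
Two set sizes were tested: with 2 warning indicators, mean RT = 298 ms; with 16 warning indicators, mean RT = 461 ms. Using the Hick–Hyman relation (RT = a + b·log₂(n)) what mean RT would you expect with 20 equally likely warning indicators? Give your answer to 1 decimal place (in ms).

478.5 ms

RT is linear in log₂ n, so two points fix the line:
  b = (461 − 298) / (log₂ 16 − log₂ 2) = 163 / (4 − 1) = 54.333 ms/bit
  a = 298 − 54.333 × 1 = 243.667 ms
Then RT(20) = 243.667 + 54.333 × log₂ 20 = 243.667 + 54.333 × 4.3219 ≈ 478.491 ms.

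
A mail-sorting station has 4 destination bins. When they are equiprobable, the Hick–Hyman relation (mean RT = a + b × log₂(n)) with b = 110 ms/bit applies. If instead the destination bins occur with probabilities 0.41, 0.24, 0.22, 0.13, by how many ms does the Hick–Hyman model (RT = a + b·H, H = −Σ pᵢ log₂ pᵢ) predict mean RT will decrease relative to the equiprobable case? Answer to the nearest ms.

Equiprobable entropy H₀ = log₂ 4 = 2.0000 bits.
Skewed entropy H = −Σ pᵢ log₂ pᵢ = 1.8847 bits.
ΔRT = b·(H₀ − H) = 110 × 0.1153 = 12.68 ms.

13 ms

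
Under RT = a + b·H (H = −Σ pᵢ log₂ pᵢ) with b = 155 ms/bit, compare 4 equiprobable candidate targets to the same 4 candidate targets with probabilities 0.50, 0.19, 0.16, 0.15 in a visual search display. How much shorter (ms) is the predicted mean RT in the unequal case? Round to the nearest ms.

33 ms

Equiprobable entropy H₀ = log₂ 4 = 2.0000 bits.
Skewed entropy H = −Σ pᵢ log₂ pᵢ = 1.7888 bits.
ΔRT = b·(H₀ − H) = 155 × 0.2112 = 32.74 ms.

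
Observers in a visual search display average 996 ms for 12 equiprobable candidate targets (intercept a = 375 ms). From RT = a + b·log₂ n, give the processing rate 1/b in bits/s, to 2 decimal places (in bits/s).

5.77 bits/s

b = (996 − 375)/log₂ 12 = 621/3.5850 = 173.224 ms per bit = 0.17322 s/bit; the reciprocal is 5.773 bits/s.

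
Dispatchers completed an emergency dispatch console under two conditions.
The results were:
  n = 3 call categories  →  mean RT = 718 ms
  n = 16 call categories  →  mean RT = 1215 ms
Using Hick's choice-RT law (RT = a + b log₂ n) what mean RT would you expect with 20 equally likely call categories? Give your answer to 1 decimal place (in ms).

With log₂ n on the abscissa the relation is linear; from the two conditions:
  b = (1215 − 718) / (log₂ 16 − log₂ 3) = 497 / (4 − 1.5850) = 205.794 ms/bit
  a = 718 − 205.794 × 1.5850 = 391.824 ms
Then RT(20) = 391.824 + 205.794 × log₂ 20 = 391.824 + 205.794 × 4.3219 ≈ 1281.251 ms.

1281.3 ms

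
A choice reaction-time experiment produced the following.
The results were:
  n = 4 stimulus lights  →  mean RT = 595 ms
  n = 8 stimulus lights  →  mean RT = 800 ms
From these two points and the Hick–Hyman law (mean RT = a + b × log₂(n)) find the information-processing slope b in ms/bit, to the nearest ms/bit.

205 ms/bit

The slope on a log₂ axis is (800 − 595) / (3 − 2) = 205 ms/bit.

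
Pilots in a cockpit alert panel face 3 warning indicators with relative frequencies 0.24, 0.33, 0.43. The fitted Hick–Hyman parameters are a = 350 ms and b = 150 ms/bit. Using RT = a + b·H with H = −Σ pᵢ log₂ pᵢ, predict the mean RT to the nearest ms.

Entropy contributions −pᵢ log₂ pᵢ: 0.4941, 0.5278, 0.5236; sum H = 1.5455 bits.
RT = a + bH = 350 + 150·1.5455 = 581.83 ms.

582 ms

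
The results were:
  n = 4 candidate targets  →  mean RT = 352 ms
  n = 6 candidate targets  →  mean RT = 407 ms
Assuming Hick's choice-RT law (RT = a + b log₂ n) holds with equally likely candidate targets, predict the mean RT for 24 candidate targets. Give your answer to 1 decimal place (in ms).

595.0 ms

Fit slope and intercept:
  b = (407 − 352) / (log₂ 6 − log₂ 4) = 55 / (2.5850 − 2) = 94.023 ms/bit
  a = 352 − 94.023 × 2 = 163.954 ms
Then RT(24) = 163.954 + 94.023 × log₂ 24 = 163.954 + 94.023 × 4.5850 ≈ 595.046 ms.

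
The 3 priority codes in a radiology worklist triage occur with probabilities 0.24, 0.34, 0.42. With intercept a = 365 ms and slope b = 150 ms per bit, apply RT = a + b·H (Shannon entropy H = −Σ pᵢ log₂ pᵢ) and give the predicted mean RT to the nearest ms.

597 ms

Entropy contributions −pᵢ log₂ pᵢ: 0.4941, 0.5292, 0.5256; sum H = 1.5490 bits.
RT = a + bH = 365 + 150·1.5490 = 597.34 ms.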